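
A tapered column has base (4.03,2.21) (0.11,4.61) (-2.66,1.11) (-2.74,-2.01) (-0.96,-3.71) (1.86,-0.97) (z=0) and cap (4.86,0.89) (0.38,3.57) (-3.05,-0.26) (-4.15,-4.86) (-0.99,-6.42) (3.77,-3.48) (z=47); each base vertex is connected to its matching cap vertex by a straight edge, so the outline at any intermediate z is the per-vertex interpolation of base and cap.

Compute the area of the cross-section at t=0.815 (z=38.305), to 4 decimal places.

Cross-section at t=0.815: each vertex is (1-t)·p0[i] + t·p1[i].
  v1: (1-0.815)·(4.03,2.21) + 0.815·(4.86,0.89) = (4.7065,1.1342)
  v2: (1-0.815)·(0.11,4.61) + 0.815·(0.38,3.57) = (0.3300,3.7624)
  v3: (1-0.815)·(-2.66,1.11) + 0.815·(-3.05,-0.26) = (-2.9779,-0.0065)
  v4: (1-0.815)·(-2.74,-2.01) + 0.815·(-4.15,-4.86) = (-3.8892,-4.3327)
  v5: (1-0.815)·(-0.96,-3.71) + 0.815·(-0.99,-6.42) = (-0.9845,-5.9186)
  v6: (1-0.815)·(1.86,-0.97) + 0.815·(3.77,-3.48) = (3.4166,-3.0156)
Shoelace sum Σ(x_i·y_{i+1} − x_{i+1}·y_i):
  i=1: 4.7065·3.7624 − 0.3300·1.1342 = +17.3332 (running +17.3332)
  i=2: 0.3300·-0.0065 − -2.9779·3.7624 = +11.2017 (running +28.5349)
  i=3: -2.9779·-4.3327 − -3.8892·-0.0065 = +12.8768 (running +41.4117)
  i=4: -3.8892·-5.9186 − -0.9845·-4.3327 = +18.7531 (running +60.1649)
  i=5: -0.9845·-3.0156 − 3.4166·-5.9186 = +23.1907 (running +83.3556)
  i=6: 3.4166·1.1342 − 4.7065·-3.0156 = +18.0682 (running +101.4237)
Area = |Σ|/2 = |101.4237|/2 = 50.7119

Area at t=0.815: 50.7119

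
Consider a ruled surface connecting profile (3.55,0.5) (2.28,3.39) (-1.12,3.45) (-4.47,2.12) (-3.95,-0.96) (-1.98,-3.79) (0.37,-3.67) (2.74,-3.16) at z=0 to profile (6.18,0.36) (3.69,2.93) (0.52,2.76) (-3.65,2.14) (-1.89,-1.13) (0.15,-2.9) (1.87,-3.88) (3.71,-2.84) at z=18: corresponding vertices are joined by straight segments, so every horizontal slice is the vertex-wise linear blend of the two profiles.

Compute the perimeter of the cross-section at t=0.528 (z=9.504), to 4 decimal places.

Cross-section at t=0.528: each vertex is (1-t)·p0[i] + t·p1[i].
  v1: (1-0.528)·(3.55,0.5) + 0.528·(6.18,0.36) = (4.9386,0.4261)
  v2: (1-0.528)·(2.28,3.39) + 0.528·(3.69,2.93) = (3.0245,3.1471)
  v3: (1-0.528)·(-1.12,3.45) + 0.528·(0.52,2.76) = (-0.2541,3.0857)
  v4: (1-0.528)·(-4.47,2.12) + 0.528·(-3.65,2.14) = (-4.0370,2.1306)
  v5: (1-0.528)·(-3.95,-0.96) + 0.528·(-1.89,-1.13) = (-2.8623,-1.0498)
  v6: (1-0.528)·(-1.98,-3.79) + 0.528·(0.15,-2.9) = (-0.8554,-3.3201)
  v7: (1-0.528)·(0.37,-3.67) + 0.528·(1.87,-3.88) = (1.1620,-3.7809)
  v8: (1-0.528)·(2.74,-3.16) + 0.528·(3.71,-2.84) = (3.2522,-2.9910)
Perimeter = Σ |v_{i+1} − v_i|:
  edge 1→2: √(-1.9142² + 2.7210²) = 3.3269 (running 3.3269)
  edge 2→3: √(-3.2786² + -0.0614²) = 3.2791 (running 6.6060)
  edge 3→4: √(-3.7830² + -0.9551²) = 3.9017 (running 10.5077)
  edge 4→5: √(1.1747² + -3.1803²) = 3.3903 (running 13.8980)
  edge 5→6: √(2.0070² + -2.2703²) = 3.0302 (running 16.9282)
  edge 6→7: √(2.0174² + -0.4608²) = 2.0693 (running 18.9976)
  edge 7→8: √(2.0902² + 0.7898²) = 2.2344 (running 21.2320)
  edge 8→1: √(1.6865² + 3.4171²) = 3.8106 (running 25.0426)
Perimeter = 25.0426

Perimeter at t=0.528: 25.0426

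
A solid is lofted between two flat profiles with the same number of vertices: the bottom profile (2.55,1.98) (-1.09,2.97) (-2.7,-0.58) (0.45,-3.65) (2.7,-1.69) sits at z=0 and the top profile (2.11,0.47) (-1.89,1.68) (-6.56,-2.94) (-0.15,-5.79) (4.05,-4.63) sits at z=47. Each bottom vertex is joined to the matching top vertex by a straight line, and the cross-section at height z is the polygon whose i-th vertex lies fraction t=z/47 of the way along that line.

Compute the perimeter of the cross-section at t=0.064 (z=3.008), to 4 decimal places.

Perimeter at t=0.064: 19.2007

Cross-section at t=0.064: each vertex is (1-t)·p0[i] + t·p1[i].
  v1: (1-0.064)·(2.55,1.98) + 0.064·(2.11,0.47) = (2.5218,1.8834)
  v2: (1-0.064)·(-1.09,2.97) + 0.064·(-1.89,1.68) = (-1.1412,2.8874)
  v3: (1-0.064)·(-2.7,-0.58) + 0.064·(-6.56,-2.94) = (-2.9470,-0.7310)
  v4: (1-0.064)·(0.45,-3.65) + 0.064·(-0.15,-5.79) = (0.4116,-3.7870)
  v5: (1-0.064)·(2.7,-1.69) + 0.064·(4.05,-4.63) = (2.7864,-1.8782)
Perimeter = Σ |v_{i+1} − v_i|:
  edge 1→2: √(-3.6630² + 1.0041²) = 3.7982 (running 3.7982)
  edge 2→3: √(-1.8058² + -3.6185²) = 4.0441 (running 7.8422)
  edge 3→4: √(3.3586² + -3.0559²) = 4.5408 (running 12.3831)
  edge 4→5: √(2.3748² + 1.9088²) = 3.0468 (running 15.4299)
  edge 5→1: √(-0.2646² + 3.7615²) = 3.7708 (running 19.2007)
Perimeter = 19.2007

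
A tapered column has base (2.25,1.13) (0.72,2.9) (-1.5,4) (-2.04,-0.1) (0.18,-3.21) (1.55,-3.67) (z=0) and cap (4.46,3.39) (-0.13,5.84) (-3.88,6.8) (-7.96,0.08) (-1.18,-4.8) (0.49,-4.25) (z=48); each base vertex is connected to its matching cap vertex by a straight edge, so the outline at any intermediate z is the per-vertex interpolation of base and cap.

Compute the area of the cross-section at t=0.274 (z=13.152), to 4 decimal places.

Cross-section at t=0.274: each vertex is (1-t)·p0[i] + t·p1[i].
  v1: (1-0.274)·(2.25,1.13) + 0.274·(4.46,3.39) = (2.8555,1.7492)
  v2: (1-0.274)·(0.72,2.9) + 0.274·(-0.13,5.84) = (0.4871,3.7056)
  v3: (1-0.274)·(-1.5,4) + 0.274·(-3.88,6.8) = (-2.1521,4.7672)
  v4: (1-0.274)·(-2.04,-0.1) + 0.274·(-7.96,0.08) = (-3.6621,-0.0507)
  v5: (1-0.274)·(0.18,-3.21) + 0.274·(-1.18,-4.8) = (-0.1926,-3.6457)
  v6: (1-0.274)·(1.55,-3.67) + 0.274·(0.49,-4.25) = (1.2596,-3.8289)
Shoelace sum Σ(x_i·y_{i+1} − x_{i+1}·y_i):
  i=1: 2.8555·3.7056 − 0.4871·1.7492 = +9.7293 (running +9.7293)
  i=2: 0.4871·4.7672 − -2.1521·3.7056 = +10.2969 (running +20.0262)
  i=3: -2.1521·-0.0507 − -3.6621·4.7672 = +17.5669 (running +37.5932)
  i=4: -3.6621·-3.6457 − -0.1926·-0.0507 = +13.3409 (running +50.9341)
  i=5: -0.1926·-3.8289 − 1.2596·-3.6457 = +5.3295 (running +56.2636)
  i=6: 1.2596·1.7492 − 2.8555·-3.8289 = +13.1369 (running +69.4005)
Area = |Σ|/2 = |69.4005|/2 = 34.7003

Area at t=0.274: 34.7003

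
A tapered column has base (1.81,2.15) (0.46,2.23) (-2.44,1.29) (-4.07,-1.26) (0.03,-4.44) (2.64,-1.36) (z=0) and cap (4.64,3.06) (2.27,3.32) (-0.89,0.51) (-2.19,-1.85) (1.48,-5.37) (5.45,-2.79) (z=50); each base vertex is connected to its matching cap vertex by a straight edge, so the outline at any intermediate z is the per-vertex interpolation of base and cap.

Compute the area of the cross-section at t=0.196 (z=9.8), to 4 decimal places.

Area at t=0.196: 30.1293

Cross-section at t=0.196: each vertex is (1-t)·p0[i] + t·p1[i].
  v1: (1-0.196)·(1.81,2.15) + 0.196·(4.64,3.06) = (2.3647,2.3284)
  v2: (1-0.196)·(0.46,2.23) + 0.196·(2.27,3.32) = (0.8148,2.4436)
  v3: (1-0.196)·(-2.44,1.29) + 0.196·(-0.89,0.51) = (-2.1362,1.1371)
  v4: (1-0.196)·(-4.07,-1.26) + 0.196·(-2.19,-1.85) = (-3.7015,-1.3756)
  v5: (1-0.196)·(0.03,-4.44) + 0.196·(1.48,-5.37) = (0.3142,-4.6223)
  v6: (1-0.196)·(2.64,-1.36) + 0.196·(5.45,-2.79) = (3.1908,-1.6403)
Shoelace sum Σ(x_i·y_{i+1} − x_{i+1}·y_i):
  i=1: 2.3647·2.4436 − 0.8148·2.3284 = +3.8814 (running +3.8814)
  i=2: 0.8148·1.1371 − -2.1362·2.4436 = +6.1466 (running +10.0280)
  i=3: -2.1362·-1.3756 − -3.7015·1.1371 = +7.1477 (running +17.1757)
  i=4: -3.7015·-4.6223 − 0.3142·-1.3756 = +17.5417 (running +34.7174)
  i=5: 0.3142·-1.6403 − 3.1908·-4.6223 = +14.2332 (running +48.9506)
  i=6: 3.1908·2.3284 − 2.3647·-1.6403 = +11.3080 (running +60.2585)
Area = |Σ|/2 = |60.2585|/2 = 30.1293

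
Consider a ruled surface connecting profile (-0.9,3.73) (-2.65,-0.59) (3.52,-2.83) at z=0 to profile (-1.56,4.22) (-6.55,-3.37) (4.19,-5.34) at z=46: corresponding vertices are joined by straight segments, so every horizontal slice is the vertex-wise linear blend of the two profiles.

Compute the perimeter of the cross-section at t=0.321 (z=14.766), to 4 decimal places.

Perimeter at t=0.321: 22.9352

Cross-section at t=0.321: each vertex is (1-t)·p0[i] + t·p1[i].
  v1: (1-0.321)·(-0.9,3.73) + 0.321·(-1.56,4.22) = (-1.1119,3.8873)
  v2: (1-0.321)·(-2.65,-0.59) + 0.321·(-6.55,-3.37) = (-3.9019,-1.4824)
  v3: (1-0.321)·(3.52,-2.83) + 0.321·(4.19,-5.34) = (3.7351,-3.6357)
Perimeter = Σ |v_{i+1} − v_i|:
  edge 1→2: √(-2.7900² + -5.3697²) = 6.0513 (running 6.0513)
  edge 2→3: √(7.6370² + -2.1533²) = 7.9347 (running 13.9860)
  edge 3→1: √(-4.8469² + 7.5230²) = 8.9492 (running 22.9352)
Perimeter = 22.9352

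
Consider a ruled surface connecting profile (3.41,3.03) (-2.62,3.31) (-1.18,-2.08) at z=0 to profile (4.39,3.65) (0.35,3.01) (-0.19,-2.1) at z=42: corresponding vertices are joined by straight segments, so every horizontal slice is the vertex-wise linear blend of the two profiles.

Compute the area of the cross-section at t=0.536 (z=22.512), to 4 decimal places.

Area at t=0.536: 13.0442

Cross-section at t=0.536: each vertex is (1-t)·p0[i] + t·p1[i].
  v1: (1-0.536)·(3.41,3.03) + 0.536·(4.39,3.65) = (3.9353,3.3623)
  v2: (1-0.536)·(-2.62,3.31) + 0.536·(0.35,3.01) = (-1.0281,3.1492)
  v3: (1-0.536)·(-1.18,-2.08) + 0.536·(-0.19,-2.1) = (-0.6494,-2.0907)
Shoelace sum Σ(x_i·y_{i+1} − x_{i+1}·y_i):
  i=1: 3.9353·3.1492 − -1.0281·3.3623 = +15.8497 (running +15.8497)
  i=2: -1.0281·-2.0907 − -0.6494·3.1492 = +4.1944 (running +20.0441)
  i=3: -0.6494·3.3623 − 3.9353·-2.0907 = +6.0442 (running +26.0883)
Area = |Σ|/2 = |26.0883|/2 = 13.0442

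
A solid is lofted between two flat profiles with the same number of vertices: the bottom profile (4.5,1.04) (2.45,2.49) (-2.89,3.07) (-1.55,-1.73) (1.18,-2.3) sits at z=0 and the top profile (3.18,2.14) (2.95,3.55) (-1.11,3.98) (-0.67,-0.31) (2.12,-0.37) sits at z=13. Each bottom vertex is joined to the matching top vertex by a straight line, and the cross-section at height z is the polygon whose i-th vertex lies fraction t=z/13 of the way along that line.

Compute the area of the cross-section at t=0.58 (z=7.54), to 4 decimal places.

Area at t=0.58: 19.0705

Cross-section at t=0.58: each vertex is (1-t)·p0[i] + t·p1[i].
  v1: (1-0.58)·(4.5,1.04) + 0.58·(3.18,2.14) = (3.7344,1.6780)
  v2: (1-0.58)·(2.45,2.49) + 0.58·(2.95,3.55) = (2.7400,3.1048)
  v3: (1-0.58)·(-2.89,3.07) + 0.58·(-1.11,3.98) = (-1.8576,3.5978)
  v4: (1-0.58)·(-1.55,-1.73) + 0.58·(-0.67,-0.31) = (-1.0396,-0.9064)
  v5: (1-0.58)·(1.18,-2.3) + 0.58·(2.12,-0.37) = (1.7252,-1.1806)
Shoelace sum Σ(x_i·y_{i+1} − x_{i+1}·y_i):
  i=1: 3.7344·3.1048 − 2.7400·1.6780 = +6.9968 (running +6.9968)
  i=2: 2.7400·3.5978 − -1.8576·3.1048 = +15.6254 (running +22.6223)
  i=3: -1.8576·-0.9064 − -1.0396·3.5978 = +5.4240 (running +28.0463)
  i=4: -1.0396·-1.1806 − 1.7252·-0.9064 = +2.7911 (running +30.8374)
  i=5: 1.7252·1.6780 − 3.7344·-1.1806 = +7.3037 (running +38.1411)
Area = |Σ|/2 = |38.1411|/2 = 19.0705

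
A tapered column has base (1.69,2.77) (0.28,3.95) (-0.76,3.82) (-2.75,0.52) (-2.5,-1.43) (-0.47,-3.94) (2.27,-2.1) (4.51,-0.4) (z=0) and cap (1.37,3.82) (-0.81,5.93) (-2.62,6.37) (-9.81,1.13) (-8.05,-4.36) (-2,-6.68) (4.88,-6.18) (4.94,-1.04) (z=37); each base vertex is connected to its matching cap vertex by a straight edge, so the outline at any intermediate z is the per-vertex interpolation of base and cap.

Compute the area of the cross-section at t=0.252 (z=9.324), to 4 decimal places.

Cross-section at t=0.252: each vertex is (1-t)·p0[i] + t·p1[i].
  v1: (1-0.252)·(1.69,2.77) + 0.252·(1.37,3.82) = (1.6094,3.0346)
  v2: (1-0.252)·(0.28,3.95) + 0.252·(-0.81,5.93) = (0.0053,4.4490)
  v3: (1-0.252)·(-0.76,3.82) + 0.252·(-2.62,6.37) = (-1.2287,4.4626)
  v4: (1-0.252)·(-2.75,0.52) + 0.252·(-9.81,1.13) = (-4.5291,0.6737)
  v5: (1-0.252)·(-2.5,-1.43) + 0.252·(-8.05,-4.36) = (-3.8986,-2.1684)
  v6: (1-0.252)·(-0.47,-3.94) + 0.252·(-2,-6.68) = (-0.8556,-4.6305)
  v7: (1-0.252)·(2.27,-2.1) + 0.252·(4.88,-6.18) = (2.9277,-3.1282)
  v8: (1-0.252)·(4.51,-0.4) + 0.252·(4.94,-1.04) = (4.6184,-0.5613)
Shoelace sum Σ(x_i·y_{i+1} − x_{i+1}·y_i):
  i=1: 1.6094·4.4490 − 0.0053·3.0346 = +7.1438 (running +7.1438)
  i=2: 0.0053·4.4626 − -1.2287·4.4490 = +5.4903 (running +12.6341)
  i=3: -1.2287·0.6737 − -4.5291·4.4626 = +19.3838 (running +32.0179)
  i=4: -4.5291·-2.1684 − -3.8986·0.6737 = +12.4473 (running +44.4653)
  i=5: -3.8986·-4.6305 − -0.8556·-2.1684 = +16.1972 (running +60.6625)
  i=6: -0.8556·-3.1282 − 2.9277·-4.6305 = +16.2331 (running +76.8956)
  i=7: 2.9277·-0.5613 − 4.6184·-3.1282 = +12.8037 (running +89.6993)
  i=8: 4.6184·3.0346 − 1.6094·-0.5613 = +14.9182 (running +104.6174)
Area = |Σ|/2 = |104.6174|/2 = 52.3087

Area at t=0.252: 52.3087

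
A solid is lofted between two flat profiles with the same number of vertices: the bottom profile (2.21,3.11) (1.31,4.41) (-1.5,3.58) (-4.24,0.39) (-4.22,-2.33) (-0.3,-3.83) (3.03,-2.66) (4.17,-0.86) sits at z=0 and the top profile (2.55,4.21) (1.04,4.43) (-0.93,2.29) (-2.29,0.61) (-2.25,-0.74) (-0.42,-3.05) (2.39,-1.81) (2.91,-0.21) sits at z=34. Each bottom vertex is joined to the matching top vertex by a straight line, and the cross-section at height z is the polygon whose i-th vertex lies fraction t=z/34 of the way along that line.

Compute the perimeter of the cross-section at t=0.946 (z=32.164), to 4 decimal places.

Cross-section at t=0.946: each vertex is (1-t)·p0[i] + t·p1[i].
  v1: (1-0.946)·(2.21,3.11) + 0.946·(2.55,4.21) = (2.5316,4.1506)
  v2: (1-0.946)·(1.31,4.41) + 0.946·(1.04,4.43) = (1.0546,4.4289)
  v3: (1-0.946)·(-1.5,3.58) + 0.946·(-0.93,2.29) = (-0.9608,2.3597)
  v4: (1-0.946)·(-4.24,0.39) + 0.946·(-2.29,0.61) = (-2.3953,0.5981)
  v5: (1-0.946)·(-4.22,-2.33) + 0.946·(-2.25,-0.74) = (-2.3564,-0.8259)
  v6: (1-0.946)·(-0.3,-3.83) + 0.946·(-0.42,-3.05) = (-0.4135,-3.0921)
  v7: (1-0.946)·(3.03,-2.66) + 0.946·(2.39,-1.81) = (2.4246,-1.8559)
  v8: (1-0.946)·(4.17,-0.86) + 0.946·(2.91,-0.21) = (2.9780,-0.2451)
Perimeter = Σ |v_{i+1} − v_i|:
  edge 1→2: √(-1.4771² + 0.2783²) = 1.5031 (running 1.5031)
  edge 2→3: √(-2.0154² + -2.0693²) = 2.8885 (running 4.3916)
  edge 3→4: √(-1.4345² + -1.7615²) = 2.2718 (running 6.6633)
  edge 4→5: √(0.0389² + -1.4240²) = 1.4245 (running 8.0878)
  edge 5→6: √(1.9429² + -2.2663²) = 2.9851 (running 11.0729)
  edge 6→7: √(2.8381² + 1.2362²) = 3.0956 (running 14.1685)
  edge 7→8: √(0.5535² + 1.6108²) = 1.7032 (running 15.8718)
  edge 8→1: √(-0.4464² + 4.3957²) = 4.4183 (running 20.2901)
Perimeter = 20.2901

Perimeter at t=0.946: 20.2901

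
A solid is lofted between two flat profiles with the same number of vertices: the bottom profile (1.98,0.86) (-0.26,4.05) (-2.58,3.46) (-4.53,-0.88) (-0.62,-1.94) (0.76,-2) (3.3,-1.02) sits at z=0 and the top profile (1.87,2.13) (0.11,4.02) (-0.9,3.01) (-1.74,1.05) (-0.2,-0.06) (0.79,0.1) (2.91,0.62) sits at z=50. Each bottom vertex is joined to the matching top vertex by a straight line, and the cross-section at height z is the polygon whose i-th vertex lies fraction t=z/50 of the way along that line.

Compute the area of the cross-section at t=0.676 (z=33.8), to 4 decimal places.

Area at t=0.676: 15.3626

Cross-section at t=0.676: each vertex is (1-t)·p0[i] + t·p1[i].
  v1: (1-0.676)·(1.98,0.86) + 0.676·(1.87,2.13) = (1.9056,1.7185)
  v2: (1-0.676)·(-0.26,4.05) + 0.676·(0.11,4.02) = (-0.0099,4.0297)
  v3: (1-0.676)·(-2.58,3.46) + 0.676·(-0.9,3.01) = (-1.4443,3.1558)
  v4: (1-0.676)·(-4.53,-0.88) + 0.676·(-1.74,1.05) = (-2.6440,0.4247)
  v5: (1-0.676)·(-0.62,-1.94) + 0.676·(-0.2,-0.06) = (-0.3361,-0.6691)
  v6: (1-0.676)·(0.76,-2) + 0.676·(0.79,0.1) = (0.7803,-0.5804)
  v7: (1-0.676)·(3.3,-1.02) + 0.676·(2.91,0.62) = (3.0364,0.0886)
Shoelace sum Σ(x_i·y_{i+1} − x_{i+1}·y_i):
  i=1: 1.9056·4.0297 − -0.0099·1.7185 = +7.6962 (running +7.6962)
  i=2: -0.0099·3.1558 − -1.4443·4.0297 = +5.7890 (running +13.4852)
  i=3: -1.4443·0.4247 − -2.6440·3.1558 = +7.7304 (running +21.2156)
  i=4: -2.6440·-0.6691 − -0.3361·0.4247 = +1.9119 (running +23.1275)
  i=5: -0.3361·-0.5804 − 0.7803·-0.6691 = +0.7172 (running +23.8447)
  i=6: 0.7803·0.0886 − 3.0364·-0.5804 = +1.8315 (running +25.6761)
  i=7: 3.0364·1.7185 − 1.9056·0.0886 = +5.0491 (running +30.7252)
Area = |Σ|/2 = |30.7252|/2 = 15.3626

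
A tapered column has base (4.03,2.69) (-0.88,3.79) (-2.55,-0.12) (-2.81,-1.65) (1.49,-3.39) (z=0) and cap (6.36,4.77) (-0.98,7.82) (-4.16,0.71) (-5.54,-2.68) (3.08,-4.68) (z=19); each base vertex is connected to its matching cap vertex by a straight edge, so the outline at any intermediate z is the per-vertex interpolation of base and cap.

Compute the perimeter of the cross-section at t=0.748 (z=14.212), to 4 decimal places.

Perimeter at t=0.748: 34.1318

Cross-section at t=0.748: each vertex is (1-t)·p0[i] + t·p1[i].
  v1: (1-0.748)·(4.03,2.69) + 0.748·(6.36,4.77) = (5.7728,4.2458)
  v2: (1-0.748)·(-0.88,3.79) + 0.748·(-0.98,7.82) = (-0.9548,6.8044)
  v3: (1-0.748)·(-2.55,-0.12) + 0.748·(-4.16,0.71) = (-3.7543,0.5008)
  v4: (1-0.748)·(-2.81,-1.65) + 0.748·(-5.54,-2.68) = (-4.8520,-2.4204)
  v5: (1-0.748)·(1.49,-3.39) + 0.748·(3.08,-4.68) = (2.6793,-4.3549)
Perimeter = Σ |v_{i+1} − v_i|:
  edge 1→2: √(-6.7276² + 2.5586²) = 7.1977 (running 7.1977)
  edge 2→3: √(-2.7995² + -6.3036²) = 6.8973 (running 14.0950)
  edge 3→4: √(-1.0978² + -2.9213²) = 3.1207 (running 17.2158)
  edge 4→5: √(7.5314² + -1.9345²) = 7.7758 (running 24.9916)
  edge 5→1: √(3.0935² + 8.6008²) = 9.1402 (running 34.1318)
Perimeter = 34.1318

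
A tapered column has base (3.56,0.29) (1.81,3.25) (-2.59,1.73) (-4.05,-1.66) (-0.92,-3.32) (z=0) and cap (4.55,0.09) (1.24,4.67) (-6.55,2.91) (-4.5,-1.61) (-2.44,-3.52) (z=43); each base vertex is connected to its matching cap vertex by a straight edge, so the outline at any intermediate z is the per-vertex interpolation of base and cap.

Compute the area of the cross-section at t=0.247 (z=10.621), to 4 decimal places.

Cross-section at t=0.247: each vertex is (1-t)·p0[i] + t·p1[i].
  v1: (1-0.247)·(3.56,0.29) + 0.247·(4.55,0.09) = (3.8045,0.2406)
  v2: (1-0.247)·(1.81,3.25) + 0.247·(1.24,4.67) = (1.6692,3.6007)
  v3: (1-0.247)·(-2.59,1.73) + 0.247·(-6.55,2.91) = (-3.5681,2.0215)
  v4: (1-0.247)·(-4.05,-1.66) + 0.247·(-4.5,-1.61) = (-4.1611,-1.6476)
  v5: (1-0.247)·(-0.92,-3.32) + 0.247·(-2.44,-3.52) = (-1.2954,-3.3694)
Shoelace sum Σ(x_i·y_{i+1} − x_{i+1}·y_i):
  i=1: 3.8045·3.6007 − 1.6692·0.2406 = +13.2975 (running +13.2975)
  i=2: 1.6692·2.0215 − -3.5681·3.6007 = +16.2221 (running +29.5196)
  i=3: -3.5681·-1.6476 − -4.1611·2.0215 = +14.2906 (running +43.8102)
  i=4: -4.1611·-3.3694 − -1.2954·-1.6476 = +11.8861 (running +55.6964)
  i=5: -1.2954·0.2406 − 3.8045·-3.3694 = +12.5073 (running +68.2037)
Area = |Σ|/2 = |68.2037|/2 = 34.1018

Area at t=0.247: 34.1018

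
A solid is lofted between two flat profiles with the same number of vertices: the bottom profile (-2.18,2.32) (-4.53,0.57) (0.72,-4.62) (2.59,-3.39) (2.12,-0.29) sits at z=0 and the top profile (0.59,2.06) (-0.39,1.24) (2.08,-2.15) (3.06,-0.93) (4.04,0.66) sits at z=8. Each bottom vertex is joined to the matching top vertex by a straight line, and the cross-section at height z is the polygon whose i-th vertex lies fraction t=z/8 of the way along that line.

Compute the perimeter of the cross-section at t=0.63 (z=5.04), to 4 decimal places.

Perimeter at t=0.63: 15.4244

Cross-section at t=0.63: each vertex is (1-t)·p0[i] + t·p1[i].
  v1: (1-0.63)·(-2.18,2.32) + 0.63·(0.59,2.06) = (-0.4349,2.1562)
  v2: (1-0.63)·(-4.53,0.57) + 0.63·(-0.39,1.24) = (-1.9218,0.9921)
  v3: (1-0.63)·(0.72,-4.62) + 0.63·(2.08,-2.15) = (1.5768,-3.0639)
  v4: (1-0.63)·(2.59,-3.39) + 0.63·(3.06,-0.93) = (2.8861,-1.8402)
  v5: (1-0.63)·(2.12,-0.29) + 0.63·(4.04,0.66) = (3.3296,0.3085)
Perimeter = Σ |v_{i+1} − v_i|:
  edge 1→2: √(-1.4869² + -1.1641²) = 1.8884 (running 1.8884)
  edge 2→3: √(3.4986² + -4.0560²) = 5.3564 (running 7.2448)
  edge 3→4: √(1.3093² + 1.2237²) = 1.7921 (running 9.0369)
  edge 4→5: √(0.4435² + 2.1487²) = 2.1940 (running 11.2309)
  edge 5→1: √(-3.7645² + 1.8477²) = 4.1935 (running 15.4244)
Perimeter = 15.4244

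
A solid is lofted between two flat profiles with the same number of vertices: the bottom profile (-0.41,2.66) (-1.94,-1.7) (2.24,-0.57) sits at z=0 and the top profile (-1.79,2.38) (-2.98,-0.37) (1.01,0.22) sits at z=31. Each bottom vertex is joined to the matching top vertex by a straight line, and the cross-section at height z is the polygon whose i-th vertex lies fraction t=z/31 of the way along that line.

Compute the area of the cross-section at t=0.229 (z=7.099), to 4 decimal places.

Cross-section at t=0.229: each vertex is (1-t)·p0[i] + t·p1[i].
  v1: (1-0.229)·(-0.41,2.66) + 0.229·(-1.79,2.38) = (-0.7260,2.5959)
  v2: (1-0.229)·(-1.94,-1.7) + 0.229·(-2.98,-0.37) = (-2.1782,-1.3954)
  v3: (1-0.229)·(2.24,-0.57) + 0.229·(1.01,0.22) = (1.9583,-0.3891)
Shoelace sum Σ(x_i·y_{i+1} − x_{i+1}·y_i):
  i=1: -0.7260·-1.3954 − -2.1782·2.5959 = +6.6674 (running +6.6674)
  i=2: -2.1782·-0.3891 − 1.9583·-1.3954 = +3.5802 (running +10.2476)
  i=3: 1.9583·2.5959 − -0.7260·-0.3891 = +4.8011 (running +15.0487)
Area = |Σ|/2 = |15.0487|/2 = 7.5243

Area at t=0.229: 7.5243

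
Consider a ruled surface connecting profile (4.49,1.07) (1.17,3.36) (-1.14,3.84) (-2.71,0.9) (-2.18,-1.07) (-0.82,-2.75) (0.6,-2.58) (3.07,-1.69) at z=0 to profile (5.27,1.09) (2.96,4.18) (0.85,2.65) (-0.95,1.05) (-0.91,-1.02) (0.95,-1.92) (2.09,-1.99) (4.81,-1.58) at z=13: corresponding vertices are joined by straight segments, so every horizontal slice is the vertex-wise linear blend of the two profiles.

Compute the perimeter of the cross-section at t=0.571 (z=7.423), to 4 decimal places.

Perimeter at t=0.571: 19.8285

Cross-section at t=0.571: each vertex is (1-t)·p0[i] + t·p1[i].
  v1: (1-0.571)·(4.49,1.07) + 0.571·(5.27,1.09) = (4.9354,1.0814)
  v2: (1-0.571)·(1.17,3.36) + 0.571·(2.96,4.18) = (2.1921,3.8282)
  v3: (1-0.571)·(-1.14,3.84) + 0.571·(0.85,2.65) = (-0.0037,3.1605)
  v4: (1-0.571)·(-2.71,0.9) + 0.571·(-0.95,1.05) = (-1.7050,0.9857)
  v5: (1-0.571)·(-2.18,-1.07) + 0.571·(-0.91,-1.02) = (-1.4548,-1.0414)
  v6: (1-0.571)·(-0.82,-2.75) + 0.571·(0.95,-1.92) = (0.1907,-2.2761)
  v7: (1-0.571)·(0.6,-2.58) + 0.571·(2.09,-1.99) = (1.4508,-2.2431)
  v8: (1-0.571)·(3.07,-1.69) + 0.571·(4.81,-1.58) = (4.0635,-1.6272)
Perimeter = Σ |v_{i+1} − v_i|:
  edge 1→2: √(-2.7433² + 2.7468²) = 3.8821 (running 3.8821)
  edge 2→3: √(-2.1958² + -0.6677²) = 2.2951 (running 6.1772)
  edge 3→4: √(-1.7013² + -2.1749²) = 2.7613 (running 8.9384)
  edge 4→5: √(0.2502² + -2.0271²) = 2.0425 (running 10.9809)
  edge 5→6: √(1.6455² + -1.2346²) = 2.0572 (running 13.0381)
  edge 6→7: √(1.2601² + 0.0330²) = 1.2606 (running 14.2986)
  edge 7→8: √(2.6128² + 0.6159²) = 2.6844 (running 16.9830)
  edge 8→1: √(0.8718² + 2.7086²) = 2.8455 (running 19.8285)
Perimeter = 19.8285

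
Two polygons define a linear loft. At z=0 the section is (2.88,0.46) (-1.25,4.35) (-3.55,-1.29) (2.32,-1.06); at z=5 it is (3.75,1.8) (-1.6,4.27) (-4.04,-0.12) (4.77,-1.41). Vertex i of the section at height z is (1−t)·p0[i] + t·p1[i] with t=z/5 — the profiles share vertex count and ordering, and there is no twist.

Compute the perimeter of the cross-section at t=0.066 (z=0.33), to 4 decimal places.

Perimeter at t=0.066: 19.4468

Cross-section at t=0.066: each vertex is (1-t)·p0[i] + t·p1[i].
  v1: (1-0.066)·(2.88,0.46) + 0.066·(3.75,1.8) = (2.9374,0.5484)
  v2: (1-0.066)·(-1.25,4.35) + 0.066·(-1.6,4.27) = (-1.2731,4.3447)
  v3: (1-0.066)·(-3.55,-1.29) + 0.066·(-4.04,-0.12) = (-3.5823,-1.2128)
  v4: (1-0.066)·(2.32,-1.06) + 0.066·(4.77,-1.41) = (2.4817,-1.0831)
Perimeter = Σ |v_{i+1} − v_i|:
  edge 1→2: √(-4.2105² + 3.7963²) = 5.6692 (running 5.6692)
  edge 2→3: √(-2.3092² + -5.5575²) = 6.0182 (running 11.6874)
  edge 3→4: √(6.0640² + 0.1297²) = 6.0654 (running 17.7528)
  edge 4→1: √(0.4557² + 1.6315²) = 1.6940 (running 19.4468)
Perimeter = 19.4468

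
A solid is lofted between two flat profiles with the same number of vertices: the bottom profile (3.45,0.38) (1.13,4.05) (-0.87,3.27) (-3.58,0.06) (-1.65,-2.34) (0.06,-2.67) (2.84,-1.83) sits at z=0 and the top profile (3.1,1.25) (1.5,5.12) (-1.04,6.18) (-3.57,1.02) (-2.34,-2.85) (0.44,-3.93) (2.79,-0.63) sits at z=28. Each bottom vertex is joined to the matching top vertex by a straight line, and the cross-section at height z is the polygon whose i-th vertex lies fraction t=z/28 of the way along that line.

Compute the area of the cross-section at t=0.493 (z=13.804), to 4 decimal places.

Cross-section at t=0.493: each vertex is (1-t)·p0[i] + t·p1[i].
  v1: (1-0.493)·(3.45,0.38) + 0.493·(3.1,1.25) = (3.2774,0.8089)
  v2: (1-0.493)·(1.13,4.05) + 0.493·(1.5,5.12) = (1.3124,4.5775)
  v3: (1-0.493)·(-0.87,3.27) + 0.493·(-1.04,6.18) = (-0.9538,4.7046)
  v4: (1-0.493)·(-3.58,0.06) + 0.493·(-3.57,1.02) = (-3.5751,0.5333)
  v5: (1-0.493)·(-1.65,-2.34) + 0.493·(-2.34,-2.85) = (-1.9902,-2.5914)
  v6: (1-0.493)·(0.06,-2.67) + 0.493·(0.44,-3.93) = (0.2473,-3.2912)
  v7: (1-0.493)·(2.84,-1.83) + 0.493·(2.79,-0.63) = (2.8154,-1.2384)
Shoelace sum Σ(x_i·y_{i+1} − x_{i+1}·y_i):
  i=1: 3.2774·4.5775 − 1.3124·0.8089 = +13.9409 (running +13.9409)
  i=2: 1.3124·4.7046 − -0.9538·4.5775 = +10.5405 (running +24.4814)
  i=3: -0.9538·0.5333 − -3.5751·4.7046 = +16.3107 (running +40.7922)
  i=4: -3.5751·-2.5914 − -1.9902·0.5333 = +10.3259 (running +51.1180)
  i=5: -1.9902·-3.2912 − 0.2473·-2.5914 = +7.1910 (running +58.3090)
  i=6: 0.2473·-1.2384 − 2.8154·-3.2912 = +8.9595 (running +67.2685)
  i=7: 2.8154·0.8089 − 3.2774·-1.2384 = +6.3362 (running +73.6047)
Area = |Σ|/2 = |73.6047|/2 = 36.8023

Area at t=0.493: 36.8023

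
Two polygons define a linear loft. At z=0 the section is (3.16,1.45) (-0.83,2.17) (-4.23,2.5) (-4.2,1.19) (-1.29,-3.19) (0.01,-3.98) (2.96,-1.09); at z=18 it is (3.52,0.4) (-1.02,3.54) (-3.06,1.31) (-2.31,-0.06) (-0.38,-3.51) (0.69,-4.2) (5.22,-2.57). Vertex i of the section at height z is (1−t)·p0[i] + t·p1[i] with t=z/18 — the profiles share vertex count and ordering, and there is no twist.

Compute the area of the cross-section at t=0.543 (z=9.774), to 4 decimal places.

Area at t=0.543: 32.7476

Cross-section at t=0.543: each vertex is (1-t)·p0[i] + t·p1[i].
  v1: (1-0.543)·(3.16,1.45) + 0.543·(3.52,0.4) = (3.3555,0.8799)
  v2: (1-0.543)·(-0.83,2.17) + 0.543·(-1.02,3.54) = (-0.9332,2.9139)
  v3: (1-0.543)·(-4.23,2.5) + 0.543·(-3.06,1.31) = (-3.5947,1.8538)
  v4: (1-0.543)·(-4.2,1.19) + 0.543·(-2.31,-0.06) = (-3.1737,0.5112)
  v5: (1-0.543)·(-1.29,-3.19) + 0.543·(-0.38,-3.51) = (-0.7959,-3.3638)
  v6: (1-0.543)·(0.01,-3.98) + 0.543·(0.69,-4.2) = (0.3792,-4.0995)
  v7: (1-0.543)·(2.96,-1.09) + 0.543·(5.22,-2.57) = (4.1872,-1.8936)
Shoelace sum Σ(x_i·y_{i+1} − x_{i+1}·y_i):
  i=1: 3.3555·2.9139 − -0.9332·0.8799 = +10.5986 (running +10.5986)
  i=2: -0.9332·1.8538 − -3.5947·2.9139 = +8.7447 (running +19.3433)
  i=3: -3.5947·0.5112 − -3.1737·1.8538 = +4.0458 (running +23.3891)
  i=4: -3.1737·-3.3638 − -0.7959·0.5112 = +11.0826 (running +34.4716)
  i=5: -0.7959·-4.0995 − 0.3792·-3.3638 = +4.5383 (running +39.0099)
  i=6: 0.3792·-1.8936 − 4.1872·-4.0995 = +16.4470 (running +55.4569)
  i=7: 4.1872·0.8799 − 3.3555·-1.8936 = +10.0382 (running +65.4951)
Area = |Σ|/2 = |65.4951|/2 = 32.7476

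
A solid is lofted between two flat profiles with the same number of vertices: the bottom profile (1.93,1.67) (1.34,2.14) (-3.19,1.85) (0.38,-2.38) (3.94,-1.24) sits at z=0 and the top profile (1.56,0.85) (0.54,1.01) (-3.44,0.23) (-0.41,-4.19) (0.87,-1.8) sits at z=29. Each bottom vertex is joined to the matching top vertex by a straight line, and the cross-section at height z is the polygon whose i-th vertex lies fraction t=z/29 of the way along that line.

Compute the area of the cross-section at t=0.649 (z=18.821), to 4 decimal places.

Cross-section at t=0.649: each vertex is (1-t)·p0[i] + t·p1[i].
  v1: (1-0.649)·(1.93,1.67) + 0.649·(1.56,0.85) = (1.6899,1.1378)
  v2: (1-0.649)·(1.34,2.14) + 0.649·(0.54,1.01) = (0.8208,1.4066)
  v3: (1-0.649)·(-3.19,1.85) + 0.649·(-3.44,0.23) = (-3.3522,0.7986)
  v4: (1-0.649)·(0.38,-2.38) + 0.649·(-0.41,-4.19) = (-0.1327,-3.5547)
  v5: (1-0.649)·(3.94,-1.24) + 0.649·(0.87,-1.8) = (1.9476,-1.6034)
Shoelace sum Σ(x_i·y_{i+1} − x_{i+1}·y_i):
  i=1: 1.6899·1.4066 − 0.8208·1.1378 = +1.4431 (running +1.4431)
  i=2: 0.8208·0.7986 − -3.3522·1.4066 = +5.3709 (running +6.8140)
  i=3: -3.3522·-3.5547 − -0.1327·0.7986 = +12.0222 (running +18.8362)
  i=4: -0.1327·-1.6034 − 1.9476·-3.5547 = +7.1358 (running +25.9720)
  i=5: 1.9476·1.1378 − 1.6899·-1.6034 = +4.9256 (running +30.8976)
Area = |Σ|/2 = |30.8976|/2 = 15.4488

Area at t=0.649: 15.4488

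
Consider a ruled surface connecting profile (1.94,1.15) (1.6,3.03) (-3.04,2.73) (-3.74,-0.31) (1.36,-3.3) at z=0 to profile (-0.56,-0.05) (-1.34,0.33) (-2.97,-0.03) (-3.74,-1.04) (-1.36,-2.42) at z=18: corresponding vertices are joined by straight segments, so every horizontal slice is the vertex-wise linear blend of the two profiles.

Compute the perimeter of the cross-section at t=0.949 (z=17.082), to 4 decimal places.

Cross-section at t=0.949: each vertex is (1-t)·p0[i] + t·p1[i].
  v1: (1-0.949)·(1.94,1.15) + 0.949·(-0.56,-0.05) = (-0.4325,0.0112)
  v2: (1-0.949)·(1.6,3.03) + 0.949·(-1.34,0.33) = (-1.1901,0.4677)
  v3: (1-0.949)·(-3.04,2.73) + 0.949·(-2.97,-0.03) = (-2.9736,0.1108)
  v4: (1-0.949)·(-3.74,-0.31) + 0.949·(-3.74,-1.04) = (-3.7400,-1.0028)
  v5: (1-0.949)·(1.36,-3.3) + 0.949·(-1.36,-2.42) = (-1.2213,-2.4649)
Perimeter = Σ |v_{i+1} − v_i|:
  edge 1→2: √(-0.7576² + 0.4565²) = 0.8845 (running 0.8845)
  edge 2→3: √(-1.7835² + -0.3569²) = 1.8189 (running 2.7033)
  edge 3→4: √(-0.7664² + -1.1135²) = 1.3518 (running 4.0551)
  edge 4→5: √(2.5187² + -1.4621²) = 2.9123 (running 6.9675)
  edge 5→1: √(0.7888² + 2.4761²) = 2.5987 (running 9.5662)
Perimeter = 9.5662

Perimeter at t=0.949: 9.5662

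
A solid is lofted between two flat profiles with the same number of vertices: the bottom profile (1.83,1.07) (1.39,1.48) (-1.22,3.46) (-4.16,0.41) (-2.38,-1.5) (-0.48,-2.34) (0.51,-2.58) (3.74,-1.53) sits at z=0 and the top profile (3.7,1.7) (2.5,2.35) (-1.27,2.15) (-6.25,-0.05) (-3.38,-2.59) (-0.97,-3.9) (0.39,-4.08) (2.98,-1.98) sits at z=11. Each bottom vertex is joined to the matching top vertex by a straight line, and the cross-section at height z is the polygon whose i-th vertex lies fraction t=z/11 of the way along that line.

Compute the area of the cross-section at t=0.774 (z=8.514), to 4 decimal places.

Cross-section at t=0.774: each vertex is (1-t)·p0[i] + t·p1[i].
  v1: (1-0.774)·(1.83,1.07) + 0.774·(3.7,1.7) = (3.2774,1.5576)
  v2: (1-0.774)·(1.39,1.48) + 0.774·(2.5,2.35) = (2.2491,2.1534)
  v3: (1-0.774)·(-1.22,3.46) + 0.774·(-1.27,2.15) = (-1.2587,2.4461)
  v4: (1-0.774)·(-4.16,0.41) + 0.774·(-6.25,-0.05) = (-5.7777,0.0540)
  v5: (1-0.774)·(-2.38,-1.5) + 0.774·(-3.38,-2.59) = (-3.1540,-2.3437)
  v6: (1-0.774)·(-0.48,-2.34) + 0.774·(-0.97,-3.9) = (-0.8593,-3.5474)
  v7: (1-0.774)·(0.51,-2.58) + 0.774·(0.39,-4.08) = (0.4171,-3.7410)
  v8: (1-0.774)·(3.74,-1.53) + 0.774·(2.98,-1.98) = (3.1518,-1.8783)
Shoelace sum Σ(x_i·y_{i+1} − x_{i+1}·y_i):
  i=1: 3.2774·2.1534 − 2.2491·1.5576 = +3.5541 (running +3.5541)
  i=2: 2.2491·2.4461 − -1.2587·2.1534 = +8.2120 (running +11.7661)
  i=3: -1.2587·0.0540 − -5.7777·2.4461 = +14.0646 (running +25.8307)
  i=4: -5.7777·-2.3437 − -3.1540·0.0540 = +13.7111 (running +39.5418)
  i=5: -3.1540·-3.5474 − -0.8593·-2.3437 = +9.1748 (running +48.7166)
  i=6: -0.8593·-3.7410 − 0.4171·-3.5474 = +4.6942 (running +53.4108)
  i=7: 0.4171·-1.8783 − 3.1518·-3.7410 = +11.0073 (running +64.4180)
  i=8: 3.1518·1.5576 − 3.2774·-1.8783 = +11.0651 (running +75.4832)
Area = |Σ|/2 = |75.4832|/2 = 37.7416

Area at t=0.774: 37.7416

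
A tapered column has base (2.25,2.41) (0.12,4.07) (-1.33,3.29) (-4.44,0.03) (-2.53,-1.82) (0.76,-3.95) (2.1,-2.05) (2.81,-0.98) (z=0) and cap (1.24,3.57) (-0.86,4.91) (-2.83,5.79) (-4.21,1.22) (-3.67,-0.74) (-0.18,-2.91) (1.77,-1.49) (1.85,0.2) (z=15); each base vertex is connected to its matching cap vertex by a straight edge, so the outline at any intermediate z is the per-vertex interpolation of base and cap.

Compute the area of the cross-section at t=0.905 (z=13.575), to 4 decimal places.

Cross-section at t=0.905: each vertex is (1-t)·p0[i] + t·p1[i].
  v1: (1-0.905)·(2.25,2.41) + 0.905·(1.24,3.57) = (1.3359,3.4598)
  v2: (1-0.905)·(0.12,4.07) + 0.905·(-0.86,4.91) = (-0.7669,4.8302)
  v3: (1-0.905)·(-1.33,3.29) + 0.905·(-2.83,5.79) = (-2.6875,5.5525)
  v4: (1-0.905)·(-4.44,0.03) + 0.905·(-4.21,1.22) = (-4.2318,1.1070)
  v5: (1-0.905)·(-2.53,-1.82) + 0.905·(-3.67,-0.74) = (-3.5617,-0.8426)
  v6: (1-0.905)·(0.76,-3.95) + 0.905·(-0.18,-2.91) = (-0.0907,-3.0088)
  v7: (1-0.905)·(2.1,-2.05) + 0.905·(1.77,-1.49) = (1.8014,-1.5432)
  v8: (1-0.905)·(2.81,-0.98) + 0.905·(1.85,0.2) = (1.9412,0.0879)
Shoelace sum Σ(x_i·y_{i+1} − x_{i+1}·y_i):
  i=1: 1.3359·4.8302 − -0.7669·3.4598 = +9.1062 (running +9.1062)
  i=2: -0.7669·5.5525 − -2.6875·4.8302 = +8.7230 (running +17.8292)
  i=3: -2.6875·1.1070 − -4.2318·5.5525 = +20.5224 (running +38.3516)
  i=4: -4.2318·-0.8426 − -3.5617·1.1070 = +7.5084 (running +45.8600)
  i=5: -3.5617·-3.0088 − -0.0907·-0.8426 = +10.6400 (running +56.5000)
  i=6: -0.0907·-1.5432 − 1.8014·-3.0088 = +5.5599 (running +62.0599)
  i=7: 1.8014·0.0879 − 1.9412·-1.5432 = +3.1540 (running +65.2139)
  i=8: 1.9412·3.4598 − 1.3359·0.0879 = +6.5987 (running +71.8126)
Area = |Σ|/2 = |71.8126|/2 = 35.9063

Area at t=0.905: 35.9063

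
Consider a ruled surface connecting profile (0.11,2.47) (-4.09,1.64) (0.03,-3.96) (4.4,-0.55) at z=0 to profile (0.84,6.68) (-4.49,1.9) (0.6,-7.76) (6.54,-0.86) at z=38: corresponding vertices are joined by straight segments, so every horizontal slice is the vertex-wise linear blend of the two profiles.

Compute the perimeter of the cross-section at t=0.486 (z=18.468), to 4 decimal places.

Cross-section at t=0.486: each vertex is (1-t)·p0[i] + t·p1[i].
  v1: (1-0.486)·(0.11,2.47) + 0.486·(0.84,6.68) = (0.4648,4.5161)
  v2: (1-0.486)·(-4.09,1.64) + 0.486·(-4.49,1.9) = (-4.2844,1.7664)
  v3: (1-0.486)·(0.03,-3.96) + 0.486·(0.6,-7.76) = (0.3070,-5.8068)
  v4: (1-0.486)·(4.4,-0.55) + 0.486·(6.54,-0.86) = (5.4400,-0.7007)
Perimeter = Σ |v_{i+1} − v_i|:
  edge 1→2: √(-4.7492² + -2.7497²) = 5.4878 (running 5.4878)
  edge 2→3: √(4.5914² + -7.5732²) = 8.8563 (running 14.3441)
  edge 3→4: √(5.1330² + 5.1061²) = 7.2402 (running 21.5843)
  edge 4→1: √(-4.9753² + 5.2167²) = 7.2088 (running 28.7931)
Perimeter = 28.7931

Perimeter at t=0.486: 28.7931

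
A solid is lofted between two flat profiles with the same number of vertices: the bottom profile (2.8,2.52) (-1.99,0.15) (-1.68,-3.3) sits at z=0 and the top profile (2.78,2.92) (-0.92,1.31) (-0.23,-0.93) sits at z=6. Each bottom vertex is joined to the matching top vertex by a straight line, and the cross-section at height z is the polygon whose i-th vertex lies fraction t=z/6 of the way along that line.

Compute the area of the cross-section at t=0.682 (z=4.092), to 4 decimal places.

Cross-section at t=0.682: each vertex is (1-t)·p0[i] + t·p1[i].
  v1: (1-0.682)·(2.8,2.52) + 0.682·(2.78,2.92) = (2.7864,2.7928)
  v2: (1-0.682)·(-1.99,0.15) + 0.682·(-0.92,1.31) = (-1.2603,0.9411)
  v3: (1-0.682)·(-1.68,-3.3) + 0.682·(-0.23,-0.93) = (-0.6911,-1.6837)
Shoelace sum Σ(x_i·y_{i+1} − x_{i+1}·y_i):
  i=1: 2.7864·0.9411 − -1.2603·2.7928 = +6.1420 (running +6.1420)
  i=2: -1.2603·-1.6837 − -0.6911·0.9411 = +2.7723 (running +8.9142)
  i=3: -0.6911·2.7928 − 2.7864·-1.6837 = +2.7612 (running +11.6754)
Area = |Σ|/2 = |11.6754|/2 = 5.8377

Area at t=0.682: 5.8377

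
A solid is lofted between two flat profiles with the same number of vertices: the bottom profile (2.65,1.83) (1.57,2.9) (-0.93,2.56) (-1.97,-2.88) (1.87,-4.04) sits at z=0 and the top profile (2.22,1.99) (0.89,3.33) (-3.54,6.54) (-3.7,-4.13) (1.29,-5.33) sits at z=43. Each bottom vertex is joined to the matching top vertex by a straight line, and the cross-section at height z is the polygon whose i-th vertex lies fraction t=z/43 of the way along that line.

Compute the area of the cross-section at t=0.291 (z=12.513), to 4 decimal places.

Cross-section at t=0.291: each vertex is (1-t)·p0[i] + t·p1[i].
  v1: (1-0.291)·(2.65,1.83) + 0.291·(2.22,1.99) = (2.5249,1.8766)
  v2: (1-0.291)·(1.57,2.9) + 0.291·(0.89,3.33) = (1.3721,3.0251)
  v3: (1-0.291)·(-0.93,2.56) + 0.291·(-3.54,6.54) = (-1.6895,3.7182)
  v4: (1-0.291)·(-1.97,-2.88) + 0.291·(-3.7,-4.13) = (-2.4734,-3.2438)
  v5: (1-0.291)·(1.87,-4.04) + 0.291·(1.29,-5.33) = (1.7012,-4.4154)
Shoelace sum Σ(x_i·y_{i+1} − x_{i+1}·y_i):
  i=1: 2.5249·3.0251 − 1.3721·1.8766 = +5.0632 (running +5.0632)
  i=2: 1.3721·3.7182 − -1.6895·3.0251 = +10.2128 (running +15.2760)
  i=3: -1.6895·-3.2438 − -2.4734·3.7182 = +14.6770 (running +29.9530)
  i=4: -2.4734·-4.4154 − 1.7012·-3.2438 = +16.4395 (running +46.3925)
  i=5: 1.7012·1.8766 − 2.5249·-4.4154 = +14.3407 (running +60.7332)
Area = |Σ|/2 = |60.7332|/2 = 30.3666

Area at t=0.291: 30.3666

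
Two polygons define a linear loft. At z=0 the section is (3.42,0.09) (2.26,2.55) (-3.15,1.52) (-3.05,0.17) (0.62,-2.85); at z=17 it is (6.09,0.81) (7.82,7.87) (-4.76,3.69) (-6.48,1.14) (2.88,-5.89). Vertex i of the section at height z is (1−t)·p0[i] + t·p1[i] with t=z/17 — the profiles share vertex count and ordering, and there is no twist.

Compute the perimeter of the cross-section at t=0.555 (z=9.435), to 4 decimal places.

Perimeter at t=0.555: 31.5147

Cross-section at t=0.555: each vertex is (1-t)·p0[i] + t·p1[i].
  v1: (1-0.555)·(3.42,0.09) + 0.555·(6.09,0.81) = (4.9018,0.4896)
  v2: (1-0.555)·(2.26,2.55) + 0.555·(7.82,7.87) = (5.3458,5.5026)
  v3: (1-0.555)·(-3.15,1.52) + 0.555·(-4.76,3.69) = (-4.0435,2.7244)
  v4: (1-0.555)·(-3.05,0.17) + 0.555·(-6.48,1.14) = (-4.9537,0.7084)
  v5: (1-0.555)·(0.62,-2.85) + 0.555·(2.88,-5.89) = (1.8743,-4.5372)
Perimeter = Σ |v_{i+1} − v_i|:
  edge 1→2: √(0.4440² + 5.0130²) = 5.0326 (running 5.0326)
  edge 2→3: √(-9.3894² + -2.7782²) = 9.7918 (running 14.8244)
  edge 3→4: √(-0.9101² + -2.0160²) = 2.2119 (running 17.0363)
  edge 4→5: √(6.8280² + -5.2456²) = 8.6103 (running 25.6466)
  edge 5→1: √(3.0275² + 5.0268²) = 5.8681 (running 31.5147)
Perimeter = 31.5147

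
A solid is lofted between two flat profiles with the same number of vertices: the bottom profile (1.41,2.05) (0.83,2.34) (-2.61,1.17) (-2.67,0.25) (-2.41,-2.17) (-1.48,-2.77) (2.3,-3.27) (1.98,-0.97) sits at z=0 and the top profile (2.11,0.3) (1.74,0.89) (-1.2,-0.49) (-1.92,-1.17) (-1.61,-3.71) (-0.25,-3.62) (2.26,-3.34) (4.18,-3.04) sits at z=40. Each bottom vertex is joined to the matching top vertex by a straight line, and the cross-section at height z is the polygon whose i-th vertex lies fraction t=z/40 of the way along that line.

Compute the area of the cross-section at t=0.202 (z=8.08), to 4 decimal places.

Cross-section at t=0.202: each vertex is (1-t)·p0[i] + t·p1[i].
  v1: (1-0.202)·(1.41,2.05) + 0.202·(2.11,0.3) = (1.5514,1.6965)
  v2: (1-0.202)·(0.83,2.34) + 0.202·(1.74,0.89) = (1.0138,2.0471)
  v3: (1-0.202)·(-2.61,1.17) + 0.202·(-1.2,-0.49) = (-2.3252,0.8347)
  v4: (1-0.202)·(-2.67,0.25) + 0.202·(-1.92,-1.17) = (-2.5185,-0.0368)
  v5: (1-0.202)·(-2.41,-2.17) + 0.202·(-1.61,-3.71) = (-2.2484,-2.4811)
  v6: (1-0.202)·(-1.48,-2.77) + 0.202·(-0.25,-3.62) = (-1.2315,-2.9417)
  v7: (1-0.202)·(2.3,-3.27) + 0.202·(2.26,-3.34) = (2.2919,-3.2841)
  v8: (1-0.202)·(1.98,-0.97) + 0.202·(4.18,-3.04) = (2.4244,-1.3881)
Shoelace sum Σ(x_i·y_{i+1} − x_{i+1}·y_i):
  i=1: 1.5514·2.0471 − 1.0138·1.6965 = +1.4559 (running +1.4559)
  i=2: 1.0138·0.8347 − -2.3252·2.0471 = +5.6061 (running +7.0620)
  i=3: -2.3252·-0.0368 − -2.5185·0.8347 = +2.1878 (running +9.2498)
  i=4: -2.5185·-2.4811 − -2.2484·-0.0368 = +6.1658 (running +15.4156)
  i=5: -2.2484·-2.9417 − -1.2315·-2.4811 = +3.5586 (running +18.9742)
  i=6: -1.2315·-3.2841 − 2.2919·-2.9417 = +10.7867 (running +29.7608)
  i=7: 2.2919·-1.3881 − 2.4244·-3.2841 = +4.7806 (running +34.5414)
  i=8: 2.4244·1.6965 − 1.5514·-1.3881 = +6.2666 (running +40.8080)
Area = |Σ|/2 = |40.8080|/2 = 20.4040

Area at t=0.202: 20.4040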